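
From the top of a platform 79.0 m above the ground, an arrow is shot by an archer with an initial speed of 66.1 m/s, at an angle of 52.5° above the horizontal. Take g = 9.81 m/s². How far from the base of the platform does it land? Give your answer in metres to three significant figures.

484 m

vₓ = 66.10 cos 52.5° = 40.24 m/s; v_y0 = 66.10 sin 52.5° = 52.44 m/s.
Vertical motion (up positive, ground at y = 0): 4.905 t² − (52.44) t − 79.0 = 0, so t = (52.44 + √(52.44² + 2·9.81·79.0)) / 9.81 = (52.44 + 65.57) / 9.81 = 12.03 s.
Horizontal distance: R = vₓ t = 40.24 × 12.03 = 484.1 m.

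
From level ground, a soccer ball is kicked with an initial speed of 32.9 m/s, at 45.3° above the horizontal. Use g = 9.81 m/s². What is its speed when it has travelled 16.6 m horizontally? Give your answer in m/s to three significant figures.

28.3 m/s

vₓ = 32.90 cos 45.3° = 23.14 m/s; v_y0 = 32.90 sin 45.3° = 23.39 m/s.
x = vₓ t ⇒ t = 16.6/23.14 = 0.7173 s.
Vertical velocity there: v_y = v_y0 − g t = 23.39 − 9.81 × 0.7173 = 16.35 m/s.
Speed: √(vₓ² + v_y²) = √(23.14² + 16.35²) = 28.33 m/s.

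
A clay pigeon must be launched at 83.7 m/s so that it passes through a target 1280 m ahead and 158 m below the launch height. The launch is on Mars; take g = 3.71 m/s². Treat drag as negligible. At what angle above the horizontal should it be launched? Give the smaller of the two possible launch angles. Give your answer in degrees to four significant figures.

Trajectory: y = x tanθ − g x² (1 + tan²θ)/(2v₀²). With x = 1280, y = −158, v₀ = 83.7, g = 3.71:
433.8 tan²θ − 1280 tanθ + (275.8) = 0.
tanθ = [1280 ± √(1280² − 4 × 433.8 × (275.8))] / (2 × 433.8) = (1280 ± 1077) / 867.6, giving tanθ = 0.2341 or 2.716.
θ = 13.17° or 69.79°; the smaller is 13.17°.

13.17°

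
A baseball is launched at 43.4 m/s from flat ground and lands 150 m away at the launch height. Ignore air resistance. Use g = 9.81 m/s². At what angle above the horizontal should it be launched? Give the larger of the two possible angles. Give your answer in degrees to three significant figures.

64.3°

Level-ground range R = v₀² sin(2θ)/g ⇒ sin(2θ) = gR/v₀² = 9.81 × 150 / 43.4² = 0.7812.
2θ = 51.37° or 180° − 51.37° = 128.6°, so θ = 25.69° or 64.31°.
The larger angle is 64.31°.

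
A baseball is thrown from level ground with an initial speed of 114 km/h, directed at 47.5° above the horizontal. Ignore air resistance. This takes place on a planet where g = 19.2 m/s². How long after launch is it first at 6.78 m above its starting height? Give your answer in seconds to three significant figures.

Convert: 114 km/h = 114/3.6 = 31.67 m/s.
Horizontal component vₓ = 31.67 cos 47.5° = 21.39 m/s; vertical v_y0 = 31.67 sin 47.5° = 23.35 m/s.
Set y = v_y0 t − ½ g t² = 6.78: 9.600 t² − 23.35 t + 6.78 = 0.
t = [23.35 ± √(23.35² − 2·19.2·6.78)] / 19.2 = (23.35 ± 16.87) / 19.2, so t = 0.3371 s or t = 2.095 s.
The first (ascending) time is 0.3371 s.

0.337 s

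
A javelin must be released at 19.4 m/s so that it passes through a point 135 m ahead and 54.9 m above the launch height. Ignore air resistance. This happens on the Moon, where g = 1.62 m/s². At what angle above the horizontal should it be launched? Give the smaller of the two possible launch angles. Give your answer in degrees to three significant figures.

Trajectory: y = x tanθ − g x² (1 + tan²θ)/(2v₀²). With x = 135, y = 54.9, v₀ = 19.4, g = 1.62:
39.22 tan²θ − 135 tanθ + (94.12) = 0.
tanθ = [135 ± √(135² − 4 × 39.22 × (94.12))] / (2 × 39.22) = (135 ± 58.80) / 78.45, giving tanθ = 0.9713 or 2.470.
θ = 44.17° or 67.96°; the smaller is 44.17°.

44.2°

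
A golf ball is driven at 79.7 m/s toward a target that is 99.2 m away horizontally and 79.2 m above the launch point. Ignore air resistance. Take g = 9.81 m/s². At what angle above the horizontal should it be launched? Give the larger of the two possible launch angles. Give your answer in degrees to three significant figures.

85.3°

Trajectory: y = x tanθ − g x² (1 + tan²θ)/(2v₀²). With x = 99.2, y = 79.2, v₀ = 79.7, g = 9.81:
7.599 tan²θ − 99.2 tanθ + (86.80) = 0.
tanθ = [99.2 ± √(99.2² − 4 × 7.599 × (86.80))] / (2 × 7.599) = (99.2 ± 84.87) / 15.20, giving tanθ = 0.9431 or 12.11.
θ = 43.32° or 85.28°; the larger is 85.28°.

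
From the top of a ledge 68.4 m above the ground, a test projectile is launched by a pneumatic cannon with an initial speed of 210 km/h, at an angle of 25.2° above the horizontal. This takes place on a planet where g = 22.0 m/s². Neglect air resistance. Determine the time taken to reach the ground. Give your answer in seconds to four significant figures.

Convert: 210 km/h = 210/3.6 = 58.33 m/s.
Resolve: vₓ = 58.33 cos 25.2° = 52.78 m/s and v_y0 = 58.33 sin 25.2° = 24.84 m/s.
Vertical motion (up positive, ground at y = 0): 11.00 t² − (24.84) t − 68.4 = 0, so t = (24.84 + √(24.84² + 2·22.0·68.4)) / 22.0 = (24.84 + 60.22) / 22.0 = 3.866 s.

3.866 s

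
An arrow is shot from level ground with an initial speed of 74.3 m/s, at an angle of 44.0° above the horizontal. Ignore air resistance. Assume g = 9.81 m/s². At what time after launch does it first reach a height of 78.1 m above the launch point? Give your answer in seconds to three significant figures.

1.83 s

vₓ = 74.30 cos 44.0° = 53.45 m/s; v_y0 = 74.30 sin 44.0° = 51.61 m/s.
Require v_y0 t − ½ g t² = 78.1, i.e. 4.905 t² − 51.61 t + 78.1 = 0.
t = [51.61 ± √(51.61² − 2·9.81·78.1)] / 9.81 = (51.61 ± 33.64) / 9.81, so t = 1.832 s or t = 8.690 s.
The first (ascending) time is 1.832 s.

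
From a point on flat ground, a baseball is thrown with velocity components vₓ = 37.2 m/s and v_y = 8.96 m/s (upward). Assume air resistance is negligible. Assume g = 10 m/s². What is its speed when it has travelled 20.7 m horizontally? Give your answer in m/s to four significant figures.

At x = 20.7 m, t = x/vₓ = 20.7/37.20 = 0.5565 s.
Vertical velocity there: v_y = v_y0 − g t = 8.960 − 10.0 × 0.5565 = 3.395 m/s.
Speed: √(vₓ² + v_y²) = √(37.20² + 3.395²) = 37.35 m/s.

37.35 m/s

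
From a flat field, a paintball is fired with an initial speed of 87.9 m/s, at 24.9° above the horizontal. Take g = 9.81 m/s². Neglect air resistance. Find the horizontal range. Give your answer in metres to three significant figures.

Resolve: vₓ = 87.90 cos 24.9° = 79.73 m/s and v_y0 = 87.90 sin 24.9° = 37.01 m/s.
Flight time T = 2 v_y0 / g = 7.545 s.
Horizontal distance R = vₓ T = 79.73 × 7.545 = 601.6 m.

602 m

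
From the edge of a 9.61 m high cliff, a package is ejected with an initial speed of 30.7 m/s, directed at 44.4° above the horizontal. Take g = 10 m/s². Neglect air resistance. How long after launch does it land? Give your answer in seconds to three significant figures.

4.70 s

vₓ = 30.70 cos 44.4° = 21.93 m/s; v_y0 = 30.70 sin 44.4° = 21.48 m/s.
Vertical motion (up positive, ground at y = 0): 5.000 t² − (21.48) t − 9.61 = 0, so t = (21.48 + √(21.48² + 2·10.0·9.61)) / 10.0 = (21.48 + 25.57) / 10.0 = 4.704 s.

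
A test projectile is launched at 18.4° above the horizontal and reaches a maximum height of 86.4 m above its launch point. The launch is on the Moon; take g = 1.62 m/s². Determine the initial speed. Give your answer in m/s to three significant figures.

At the peak v_y = 0, so v_y0 = √(2gH) = √(2 × 1.62 × 86.4) = 16.73 m/s.
v_y0 = v₀ sin θ ⇒ v₀ = 16.73 / sin 18.4° = 53.01 m/s.

53.0 m/s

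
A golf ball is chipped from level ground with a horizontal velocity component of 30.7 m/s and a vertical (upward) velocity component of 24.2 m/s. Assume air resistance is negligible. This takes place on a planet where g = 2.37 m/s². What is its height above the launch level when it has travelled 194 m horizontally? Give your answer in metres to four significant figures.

105.6 m

At x = 194 m, t = x/vₓ = 194/30.70 = 6.319 s.
Height: y = v_y0 t − ½ g t² = 24.20 × 6.319 − 1.185 × 6.319² = 152.9 − 47.32 = 105.6 m.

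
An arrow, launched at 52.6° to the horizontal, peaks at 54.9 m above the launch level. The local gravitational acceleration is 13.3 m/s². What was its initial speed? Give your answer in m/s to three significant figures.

At the peak v_y = 0, so v_y0 = √(2gH) = √(2 × 13.3 × 54.9) = 38.21 m/s.
v_y0 = v₀ sin θ ⇒ v₀ = 38.21 / sin 52.6° = 48.10 m/s.

48.1 m/s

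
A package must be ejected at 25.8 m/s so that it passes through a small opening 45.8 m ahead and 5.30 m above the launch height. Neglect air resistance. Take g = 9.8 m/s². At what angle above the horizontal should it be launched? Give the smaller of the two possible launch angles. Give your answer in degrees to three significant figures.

29.2°

Trajectory: y = x tanθ − g x² (1 + tan²θ)/(2v₀²). With x = 45.8, y = 5.30, v₀ = 25.8, g = 9.80:
15.44 tan²θ − 45.8 tanθ + (20.74) = 0.
tanθ = [45.8 ± √(45.8² − 4 × 15.44 × (20.74))] / (2 × 15.44) = (45.8 ± 28.57) / 30.88, giving tanθ = 0.5578 or 2.408.
θ = 29.15° or 67.45°; the smaller is 29.15°.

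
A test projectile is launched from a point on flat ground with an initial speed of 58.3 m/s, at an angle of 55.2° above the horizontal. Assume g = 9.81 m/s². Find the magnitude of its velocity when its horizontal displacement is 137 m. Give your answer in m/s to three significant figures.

Resolve: vₓ = 58.30 cos 55.2° = 33.27 m/s and v_y0 = 58.30 sin 55.2° = 47.87 m/s.
Time to reach x = 137 m: t = x/vₓ = 137/33.27 = 4.118 s.
Vertical velocity there: v_y = v_y0 − g t = 47.87 − 9.81 × 4.118 = 7.480 m/s.
Speed: √(vₓ² + v_y²) = √(33.27² + 7.480²) = 34.10 m/s.

34.1 m/s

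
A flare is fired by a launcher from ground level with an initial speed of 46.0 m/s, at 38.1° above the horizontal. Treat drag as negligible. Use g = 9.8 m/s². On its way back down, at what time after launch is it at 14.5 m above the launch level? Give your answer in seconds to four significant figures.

5.226 s

Components: vₓ = 46.00 cos 38.1° = 36.20 m/s, v_y0 = 46.00 sin 38.1° = 28.38 m/s.
Set y = v_y0 t − ½ g t² = 14.5: 4.900 t² − 28.38 t + 14.5 = 0.
t = [28.38 ± √(28.38² − 2·9.80·14.5)] / 9.80 = (28.38 ± 22.83) / 9.80, so t = 0.5662 s or t = 5.226 s.
The descending-branch root is 5.226 s.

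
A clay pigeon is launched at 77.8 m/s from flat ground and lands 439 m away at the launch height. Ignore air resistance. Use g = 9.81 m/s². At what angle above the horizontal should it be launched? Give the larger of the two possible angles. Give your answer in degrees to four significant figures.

67.32°

Level-ground range R = v₀² sin(2θ)/g ⇒ sin(2θ) = gR/v₀² = 9.81 × 439 / 77.8² = 0.7115.
2θ = 45.36° or 180° − 45.36° = 134.6°, so θ = 22.68° or 67.32°.
The larger angle is 67.32°.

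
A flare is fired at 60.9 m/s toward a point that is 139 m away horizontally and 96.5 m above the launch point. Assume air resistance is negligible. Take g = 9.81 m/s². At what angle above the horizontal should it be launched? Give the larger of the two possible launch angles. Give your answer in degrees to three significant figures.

77.0°

Trajectory: y = x tanθ − g x² (1 + tan²θ)/(2v₀²). With x = 139, y = 96.5, v₀ = 60.9, g = 9.81:
25.55 tan²θ − 139 tanθ + (122.1) = 0.
tanθ = [139 ± √(139² − 4 × 25.55 × (122.1))] / (2 × 25.55) = (139 ± 82.74) / 51.11, giving tanθ = 1.101 or 4.339.
θ = 47.75° or 77.02°; the larger is 77.02°.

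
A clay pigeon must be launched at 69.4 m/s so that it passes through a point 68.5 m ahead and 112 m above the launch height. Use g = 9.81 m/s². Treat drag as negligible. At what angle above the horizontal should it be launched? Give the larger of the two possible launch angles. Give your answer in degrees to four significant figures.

85.37°

Trajectory: y = x tanθ − g x² (1 + tan²θ)/(2v₀²). With x = 68.5, y = 112, v₀ = 69.4, g = 9.81:
4.779 tan²θ − 68.5 tanθ + (116.8) = 0.
tanθ = [68.5 ± √(68.5² − 4 × 4.779 × (116.8))] / (2 × 4.779) = (68.5 ± 49.60) / 9.557, giving tanθ = 1.978 or 12.36.
θ = 63.18° or 85.37°; the larger is 85.37°.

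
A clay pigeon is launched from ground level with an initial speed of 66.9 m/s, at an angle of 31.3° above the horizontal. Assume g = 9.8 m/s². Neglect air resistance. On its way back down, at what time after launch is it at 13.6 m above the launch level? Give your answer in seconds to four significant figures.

Components: vₓ = 66.90 cos 31.3° = 57.16 m/s, v_y0 = 66.90 sin 31.3° = 34.76 m/s.
Set y = v_y0 t − ½ g t² = 13.6: 4.900 t² − 34.76 t + 13.6 = 0.
Quadratic formula: t = (34.76 ± √941.41) / 9.80 = (34.76 ± 30.68) / 9.80 → t = 0.4157 s or 6.677 s.
The descending-branch root is 6.677 s.

6.677 s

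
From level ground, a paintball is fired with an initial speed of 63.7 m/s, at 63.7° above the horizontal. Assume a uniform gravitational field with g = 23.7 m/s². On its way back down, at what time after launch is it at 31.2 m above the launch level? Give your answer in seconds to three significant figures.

vₓ = 63.70 cos 63.7° = 28.22 m/s; v_y0 = 63.70 sin 63.7° = 57.11 m/s.
Height y(t) = 57.11 t − 11.85 t² = 31.2 gives 11.85 t² − 57.11 t + 31.2 = 0.
t = [57.11 ± √(57.11² − 2·23.7·31.2)] / 23.7 = (57.11 ± 42.22) / 23.7, so t = 0.6283 s or t = 4.191 s.
The descending-branch root is 4.191 s.

4.19 s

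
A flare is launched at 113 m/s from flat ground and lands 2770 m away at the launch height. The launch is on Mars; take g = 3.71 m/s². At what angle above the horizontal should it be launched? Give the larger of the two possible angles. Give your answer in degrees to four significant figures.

63.20°

Level-ground range R = v₀² sin(2θ)/g ⇒ sin(2θ) = gR/v₀² = 3.71 × 2770 / 113² = 0.8048.
2θ = 53.59° or 180° − 53.59° = 126.4°, so θ = 26.80° or 63.20°.
The larger angle is 63.20°.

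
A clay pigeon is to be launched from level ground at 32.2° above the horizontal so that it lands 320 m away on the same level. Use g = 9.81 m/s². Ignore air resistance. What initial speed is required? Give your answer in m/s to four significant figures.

From R = (v₀² / g) sin 2θ: v₀ = √(gR / sin 2θ).
v₀ = √(9.81 × 320 / sin 64.40°) = √(3139 / 0.9018) = √3480.9 = 59.00 m/s.

59.00 m/s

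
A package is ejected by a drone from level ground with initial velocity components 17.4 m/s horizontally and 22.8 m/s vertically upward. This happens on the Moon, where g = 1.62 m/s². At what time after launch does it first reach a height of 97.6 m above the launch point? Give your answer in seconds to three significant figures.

5.27 s

Height y(t) = 22.80 t − 0.8100 t² = 97.6 gives 0.8100 t² − 22.80 t + 97.6 = 0.
Quadratic formula: t = (22.80 ± √203.62) / 1.62 = (22.80 ± 14.27) / 1.62 → t = 5.266 s or 22.88 s.
The first (ascending) time is 5.266 s.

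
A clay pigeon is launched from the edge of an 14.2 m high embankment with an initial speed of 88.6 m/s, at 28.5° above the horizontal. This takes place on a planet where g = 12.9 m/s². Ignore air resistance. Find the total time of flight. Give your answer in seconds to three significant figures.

6.87 s

Components: vₓ = 88.60 cos 28.5° = 77.86 m/s, v_y0 = 88.60 sin 28.5° = 42.28 m/s.
The projectile lands when y = 14.2 + (42.28) t − ½·12.9·t² = 0. Positive root: t = (42.28 + √(42.28² + 2·12.9·14.2)) / 12.9 = (42.28 + 46.41) / 12.9 = 6.875 s.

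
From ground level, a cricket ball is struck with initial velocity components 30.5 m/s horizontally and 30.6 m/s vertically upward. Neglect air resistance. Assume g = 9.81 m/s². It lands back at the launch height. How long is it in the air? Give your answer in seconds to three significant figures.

It returns to y = 0 when t = 2 v_y0 / g = 2(30.60)/9.81 = 6.239 s.

6.24 s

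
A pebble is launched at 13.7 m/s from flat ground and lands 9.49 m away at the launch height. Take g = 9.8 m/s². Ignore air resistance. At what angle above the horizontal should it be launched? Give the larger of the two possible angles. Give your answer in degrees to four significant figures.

R = v₀² sin 2θ / g gives sin 2θ = gR/v₀² = 9.80·9.49/13.7² = 0.4955.
2θ = 29.70° or 180° − 29.70° = 150.3°, so θ = 14.85° or 75.15°.
The larger angle is 75.15°.

75.15°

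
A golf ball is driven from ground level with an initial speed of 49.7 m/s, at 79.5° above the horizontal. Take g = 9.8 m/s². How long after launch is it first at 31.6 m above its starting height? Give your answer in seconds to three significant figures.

Components: vₓ = 49.70 cos 79.5° = 9.057 m/s, v_y0 = 49.70 sin 79.5° = 48.87 m/s.
Require v_y0 t − ½ g t² = 31.6, i.e. 4.900 t² − 48.87 t + 31.6 = 0.
Quadratic formula: t = (48.87 ± √1768.7) / 9.80 = (48.87 ± 42.06) / 9.80 → t = 0.6951 s or 9.278 s.
The first (ascending) time is 0.6951 s.

0.695 s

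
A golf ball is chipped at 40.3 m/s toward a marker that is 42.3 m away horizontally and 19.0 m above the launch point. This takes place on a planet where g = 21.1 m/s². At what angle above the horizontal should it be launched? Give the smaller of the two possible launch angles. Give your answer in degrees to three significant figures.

44.9°

Trajectory: y = x tanθ − g x² (1 + tan²θ)/(2v₀²). With x = 42.3, y = 19.0, v₀ = 40.3, g = 21.1:
11.62 tan²θ − 42.3 tanθ + (30.62) = 0.
tanθ = [42.3 ± √(42.3² − 4 × 11.62 × (30.62))] / (2 × 11.62) = (42.3 ± 19.12) / 23.25, giving tanθ = 0.9972 or 2.642.
θ = 44.92° or 69.27°; the smaller is 44.92°.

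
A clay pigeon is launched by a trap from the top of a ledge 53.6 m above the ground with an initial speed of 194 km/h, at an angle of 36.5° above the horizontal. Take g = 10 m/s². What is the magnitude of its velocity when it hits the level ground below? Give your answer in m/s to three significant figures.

Convert: 194 km/h = 194/3.6 = 53.89 m/s.
Resolve: vₓ = 53.89 cos 36.5° = 43.32 m/s and v_y0 = 53.89 sin 36.5° = 32.05 m/s.
With up positive and y = 0 at the ground: y(t) = 53.6 + (32.05) t − 5.000 t². Setting y = 0 and taking the positive root: t = [32.05 + √(32.05² + 2·10.0·53.6)] / 10.0 = (32.05 + 45.82) / 10.0 = 7.787 s.
Vertical velocity at impact: v_y = v_y0 − g t = 32.05 − 10.0 × 7.787 = −45.82 m/s.
Speed: |v| = √(vₓ² + v_y²) = √(43.32² + 45.82²) = 63.06 m/s.

63.1 m/s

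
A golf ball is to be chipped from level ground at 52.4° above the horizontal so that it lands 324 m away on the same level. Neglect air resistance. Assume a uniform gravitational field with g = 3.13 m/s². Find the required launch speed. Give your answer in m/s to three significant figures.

32.4 m/s

On level ground R = v₀² sin 2θ / g ⇒ v₀ = √(gR / sin 2θ).
v₀ = √(3.13 × 324 / sin 104.8°) = √(1014 / 0.9668) = √1048.9 = 32.39 m/s.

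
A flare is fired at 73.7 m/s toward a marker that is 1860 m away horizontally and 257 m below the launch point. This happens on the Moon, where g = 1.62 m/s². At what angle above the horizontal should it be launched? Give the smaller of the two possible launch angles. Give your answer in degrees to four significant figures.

Trajectory: y = x tanθ − g x² (1 + tan²θ)/(2v₀²). With x = 1860, y = −257, v₀ = 73.7, g = 1.62:
515.9 tan²θ − 1860 tanθ + (258.9) = 0.
tanθ = [1860 ± √(1860² − 4 × 515.9 × (258.9))] / (2 × 515.9) = (1860 ± 1710) / 1032, giving tanθ = 0.1450 or 3.460.
θ = 8.252° or 73.88°; the smaller is 8.252°.

8.252°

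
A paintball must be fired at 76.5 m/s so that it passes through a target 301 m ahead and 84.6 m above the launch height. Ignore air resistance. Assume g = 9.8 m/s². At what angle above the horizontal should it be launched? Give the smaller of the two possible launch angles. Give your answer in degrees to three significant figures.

Trajectory: y = x tanθ − g x² (1 + tan²θ)/(2v₀²). With x = 301, y = 84.6, v₀ = 76.5, g = 9.80:
75.86 tan²θ − 301 tanθ + (160.5) = 0.
tanθ = [301 ± √(301² − 4 × 75.86 × (160.5))] / (2 × 75.86) = (301 ± 204.7) / 151.7, giving tanθ = 0.6346 or 3.333.
θ = 32.40° or 73.30°; the smaller is 32.40°.

32.4°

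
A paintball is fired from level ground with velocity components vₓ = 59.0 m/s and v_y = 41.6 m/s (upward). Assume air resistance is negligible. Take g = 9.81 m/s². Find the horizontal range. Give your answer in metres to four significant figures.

500.4 m

Time aloft: T = 2 v_y0 / g = 2 × 41.60 / 9.81 = 8.481 s.
Horizontal distance R = vₓ T = 59.00 × 8.481 = 500.4 m.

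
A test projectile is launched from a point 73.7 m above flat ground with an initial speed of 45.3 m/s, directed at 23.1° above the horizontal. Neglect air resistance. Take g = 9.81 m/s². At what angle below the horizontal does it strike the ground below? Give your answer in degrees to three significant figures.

45.2°

vₓ = 45.30 cos 23.1° = 41.67 m/s; v_y0 = 45.30 sin 23.1° = 17.77 m/s.
Vertical motion (up positive, ground at y = 0): 4.905 t² − (17.77) t − 73.7 = 0, so t = (17.77 + √(17.77² + 2·9.81·73.7)) / 9.81 = (17.77 + 41.97) / 9.81 = 6.090 s.
At impact: v_y = v_y0 − g t = −41.97 m/s; vₓ = 41.67 m/s.
Angle below horizontal: arctan(|v_y|/vₓ) = arctan(41.97/41.67) = 45.21°.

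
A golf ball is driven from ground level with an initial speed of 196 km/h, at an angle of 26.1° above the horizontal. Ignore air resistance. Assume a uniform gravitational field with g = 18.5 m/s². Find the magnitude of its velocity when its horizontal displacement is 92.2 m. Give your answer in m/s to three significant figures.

Convert: 196 km/h = 196/3.6 = 54.44 m/s.
Resolve: vₓ = 54.44 cos 26.1° = 48.89 m/s and v_y0 = 54.44 sin 26.1° = 23.95 m/s.
At x = 92.2 m, t = x/vₓ = 92.2/48.89 = 1.886 s.
Vertical velocity there: v_y = v_y0 − g t = 23.95 − 18.5 × 1.886 = −10.93 m/s.
Speed: √(vₓ² + v_y²) = √(48.89² + 10.93²) = 50.10 m/s.

50.1 m/s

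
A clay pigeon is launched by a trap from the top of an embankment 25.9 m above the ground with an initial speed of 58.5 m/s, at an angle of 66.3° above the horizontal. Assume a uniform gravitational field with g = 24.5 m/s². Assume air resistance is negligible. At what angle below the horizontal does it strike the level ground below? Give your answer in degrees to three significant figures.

Components: vₓ = 58.50 cos 66.3° = 23.51 m/s, v_y0 = 58.50 sin 66.3° = 53.57 m/s.
Vertical motion (up positive, ground at y = 0): 12.25 t² − (53.57) t − 25.9 = 0, so t = (53.57 + √(53.57² + 2·24.5·25.9)) / 24.5 = (53.57 + 64.33) / 24.5 = 4.812 s.
At impact: v_y = v_y0 − g t = −64.33 m/s; vₓ = 23.51 m/s.
Angle below horizontal: arctan(|v_y|/vₓ) = arctan(64.33/23.51) = 69.92°.

69.9°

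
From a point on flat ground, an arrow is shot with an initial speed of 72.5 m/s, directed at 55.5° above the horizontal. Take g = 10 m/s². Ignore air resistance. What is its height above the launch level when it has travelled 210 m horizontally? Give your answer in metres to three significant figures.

175 m

Components: vₓ = 72.50 cos 55.5° = 41.06 m/s, v_y0 = 72.50 sin 55.5° = 59.75 m/s.
Time to reach x = 210 m: t = x/vₓ = 210/41.06 = 5.114 s.
Height: y = v_y0 t − ½ g t² = 59.75 × 5.114 − 5.000 × 5.114² = 305.6 − 130.8 = 174.8 m.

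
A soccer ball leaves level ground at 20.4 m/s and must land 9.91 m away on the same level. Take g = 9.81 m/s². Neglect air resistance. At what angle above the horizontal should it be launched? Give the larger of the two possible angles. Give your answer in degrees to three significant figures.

83.2°

From R = (v₀²/g) sin 2θ: sin 2θ = 9.81 × 9.91 / 416.16 = 0.2336.
2θ = 13.51° or 180° − 13.51° = 166.5°, so θ = 6.755° or 83.25°.
The larger angle is 83.25°.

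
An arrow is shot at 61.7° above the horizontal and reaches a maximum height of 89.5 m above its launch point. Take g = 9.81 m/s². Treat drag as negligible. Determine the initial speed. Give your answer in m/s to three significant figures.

47.6 m/s

At the peak v_y = 0, so v_y0 = √(2gH) = √(2 × 9.81 × 89.5) = 41.90 m/s.
v_y0 = v₀ sin θ ⇒ v₀ = 41.90 / sin 61.7° = 47.59 m/s.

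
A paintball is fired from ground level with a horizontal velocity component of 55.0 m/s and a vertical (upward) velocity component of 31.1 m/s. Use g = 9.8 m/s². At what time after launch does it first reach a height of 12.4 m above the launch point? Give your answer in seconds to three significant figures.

0.428 s

Set y = v_y0 t − ½ g t² = 12.4: 4.900 t² − 31.10 t + 12.4 = 0.
t = [31.10 ± √(31.10² − 2·9.80·12.4)] / 9.80 = (31.10 ± 26.91) / 9.80, so t = 0.4275 s or t = 5.919 s.
The first (ascending) time is 0.4275 s.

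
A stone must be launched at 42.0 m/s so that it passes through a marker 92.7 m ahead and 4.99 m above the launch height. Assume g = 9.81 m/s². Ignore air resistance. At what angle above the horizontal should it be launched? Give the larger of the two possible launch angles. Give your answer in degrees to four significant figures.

74.22°

Trajectory: y = x tanθ − g x² (1 + tan²θ)/(2v₀²). With x = 92.7, y = 4.99, v₀ = 42.0, g = 9.81:
23.89 tan²θ − 92.7 tanθ + (28.88) = 0.
tanθ = [92.7 ± √(92.7² − 4 × 23.89 × (28.88))] / (2 × 23.89) = (92.7 ± 76.37) / 47.79, giving tanθ = 0.3417 or 3.538.
θ = 18.86° or 74.22°; the larger is 74.22°.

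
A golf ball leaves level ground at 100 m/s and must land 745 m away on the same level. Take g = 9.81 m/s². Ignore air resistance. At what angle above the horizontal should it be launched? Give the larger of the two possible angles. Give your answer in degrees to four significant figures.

66.52°

Level-ground range R = v₀² sin(2θ)/g ⇒ sin(2θ) = gR/v₀² = 9.81 × 745 / 100² = 0.7308.
2θ = 46.96° or 180° − 46.96° = 133.0°, so θ = 23.48° or 66.52°.
The larger angle is 66.52°.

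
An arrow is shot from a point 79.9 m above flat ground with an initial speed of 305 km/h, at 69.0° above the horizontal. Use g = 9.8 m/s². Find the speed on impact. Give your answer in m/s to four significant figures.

Convert: 305 km/h = 305/3.6 = 84.72 m/s.
Resolve: vₓ = 84.72 cos 69.0° = 30.36 m/s and v_y0 = 84.72 sin 69.0° = 79.10 m/s.
Vertical motion (up positive, ground at y = 0): 4.900 t² − (79.10) t − 79.9 = 0, so t = (79.10 + √(79.10² + 2·9.80·79.9)) / 9.80 = (79.10 + 88.44) / 9.80 = 17.10 s.
Vertical velocity at impact: v_y = v_y0 − g t = 79.10 − 9.80 × 17.10 = −88.44 m/s.
Speed: |v| = √(vₓ² + v_y²) = √(30.36² + 88.44²) = 93.51 m/s.

93.51 m/s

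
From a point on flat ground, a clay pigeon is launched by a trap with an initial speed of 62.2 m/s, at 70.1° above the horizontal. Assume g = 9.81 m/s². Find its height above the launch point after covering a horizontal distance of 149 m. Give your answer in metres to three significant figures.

169 m

Horizontal component vₓ = 62.20 cos 70.1° = 21.17 m/s; vertical v_y0 = 62.20 sin 70.1° = 58.49 m/s.
Time to reach x = 149 m: t = x/vₓ = 149/21.17 = 7.038 s.
Height: y = v_y0 t − ½ g t² = 58.49 × 7.038 − 4.905 × 7.038² = 411.6 − 242.9 = 168.7 m.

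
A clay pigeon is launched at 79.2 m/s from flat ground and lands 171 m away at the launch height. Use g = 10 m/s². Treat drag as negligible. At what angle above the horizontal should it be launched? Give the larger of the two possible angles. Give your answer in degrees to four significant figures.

From R = (v₀²/g) sin 2θ: sin 2θ = 10.0 × 171 / 6272.6 = 0.2726.
2θ = 15.82° or 180° − 15.82° = 164.2°, so θ = 7.910° or 82.09°.
The larger angle is 82.09°.

82.09°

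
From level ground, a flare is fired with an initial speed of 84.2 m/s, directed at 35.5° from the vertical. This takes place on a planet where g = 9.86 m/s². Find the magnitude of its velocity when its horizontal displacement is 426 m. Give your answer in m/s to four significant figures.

51.88 m/s

Components: vₓ = 84.20 sin 35.5° = 48.90 m/s, v_y0 = 84.20 cos 35.5° = 68.55 m/s.
x = vₓ t ⇒ t = 426/48.90 = 8.713 s.
Vertical velocity there: v_y = v_y0 − g t = 68.55 − 9.86 × 8.713 = −17.36 m/s.
Speed: √(vₓ² + v_y²) = √(48.90² + 17.36²) = 51.88 m/s.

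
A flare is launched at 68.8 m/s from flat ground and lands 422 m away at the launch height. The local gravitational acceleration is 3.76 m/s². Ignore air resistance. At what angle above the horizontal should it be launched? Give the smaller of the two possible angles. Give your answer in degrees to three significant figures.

9.79°

Level-ground range R = v₀² sin(2θ)/g ⇒ sin(2θ) = gR/v₀² = 3.76 × 422 / 68.8² = 0.3352.
2θ = 19.59° or 180° − 19.59° = 160.4°, so θ = 9.793° or 80.21°.
The smaller angle is 9.793°.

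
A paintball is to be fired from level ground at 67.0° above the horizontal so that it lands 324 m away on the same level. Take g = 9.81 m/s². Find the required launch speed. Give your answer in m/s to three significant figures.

66.5 m/s

From R = (v₀² / g) sin 2θ: v₀ = √(gR / sin 2θ).
v₀ = √(9.81 × 324 / sin 134.0°) = √(3178 / 0.7193) = √4418.6 = 66.47 m/s.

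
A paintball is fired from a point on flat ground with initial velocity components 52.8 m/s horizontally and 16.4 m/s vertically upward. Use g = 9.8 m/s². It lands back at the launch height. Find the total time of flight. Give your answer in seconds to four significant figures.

Landing at launch height ⇒ T = 2 v_y0 / g = 2 × 16.40 / 9.80 = 3.347 s.

3.347 s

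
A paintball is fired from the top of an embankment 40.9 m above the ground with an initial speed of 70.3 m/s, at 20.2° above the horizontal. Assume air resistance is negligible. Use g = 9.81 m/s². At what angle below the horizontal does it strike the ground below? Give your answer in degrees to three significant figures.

vₓ = 70.30 cos 20.2° = 65.98 m/s; v_y0 = 70.30 sin 20.2° = 24.27 m/s.
With up positive and y = 0 at the ground: y(t) = 40.9 + (24.27) t − 4.905 t². Setting y = 0 and taking the positive root: t = [24.27 + √(24.27² + 2·9.81·40.9)] / 9.81 = (24.27 + 37.31) / 9.81 = 6.277 s.
At impact: v_y = v_y0 − g t = −37.31 m/s; vₓ = 65.98 m/s.
Angle below horizontal: arctan(|v_y|/vₓ) = arctan(37.31/65.98) = 29.49°.

29.5°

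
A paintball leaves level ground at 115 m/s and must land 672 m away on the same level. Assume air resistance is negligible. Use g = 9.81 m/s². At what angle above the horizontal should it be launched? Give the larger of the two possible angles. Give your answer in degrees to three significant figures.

R = v₀² sin 2θ / g gives sin 2θ = gR/v₀² = 9.81·672/115² = 0.4985.
2θ = 29.90° or 180° − 29.90° = 150.1°, so θ = 14.95° or 75.05°.
The larger angle is 75.05°.

75.1°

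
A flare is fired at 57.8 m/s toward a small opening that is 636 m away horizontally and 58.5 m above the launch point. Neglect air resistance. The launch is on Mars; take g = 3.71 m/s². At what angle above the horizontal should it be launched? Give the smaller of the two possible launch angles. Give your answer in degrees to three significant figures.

Trajectory: y = x tanθ − g x² (1 + tan²θ)/(2v₀²). With x = 636, y = 58.5, v₀ = 57.8, g = 3.71:
224.6 tan²θ − 636 tanθ + (283.1) = 0.
tanθ = [636 ± √(636² − 4 × 224.6 × (283.1))] / (2 × 224.6) = (636 ± 387.5) / 449.2, giving tanθ = 0.5532 or 2.279.
θ = 28.95° or 66.30°; the smaller is 28.95°.

29.0°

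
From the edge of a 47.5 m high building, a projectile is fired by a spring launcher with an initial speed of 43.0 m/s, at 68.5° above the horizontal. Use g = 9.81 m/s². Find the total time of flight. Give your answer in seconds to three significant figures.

vₓ = 43.00 cos 68.5° = 15.76 m/s; v_y0 = 43.00 sin 68.5° = 40.01 m/s.
The projectile lands when y = 47.5 + (40.01) t − ½·9.81·t² = 0. Positive root: t = (40.01 + √(40.01² + 2·9.81·47.5)) / 9.81 = (40.01 + 50.32) / 9.81 = 9.208 s.

9.21 s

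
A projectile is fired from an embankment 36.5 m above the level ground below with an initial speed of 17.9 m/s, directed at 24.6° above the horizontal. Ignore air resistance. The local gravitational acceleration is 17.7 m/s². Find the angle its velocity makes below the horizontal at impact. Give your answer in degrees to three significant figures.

Horizontal component vₓ = 17.90 cos 24.6° = 16.28 m/s; vertical v_y0 = 17.90 sin 24.6° = 7.451 m/s.
Vertical motion (up positive, ground at y = 0): 8.850 t² − (7.451) t − 36.5 = 0, so t = (7.451 + √(7.451² + 2·17.7·36.5)) / 17.7 = (7.451 + 36.71) / 17.7 = 2.495 s.
At impact: v_y = v_y0 − g t = −36.71 m/s; vₓ = 16.28 m/s.
Angle below horizontal: arctan(|v_y|/vₓ) = arctan(36.71/16.28) = 66.09°.

66.1°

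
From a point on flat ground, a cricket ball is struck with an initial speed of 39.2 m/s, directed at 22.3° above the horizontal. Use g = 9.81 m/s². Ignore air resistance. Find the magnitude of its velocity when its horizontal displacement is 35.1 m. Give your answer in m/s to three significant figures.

36.7 m/s

Components: vₓ = 39.20 cos 22.3° = 36.27 m/s, v_y0 = 39.20 sin 22.3° = 14.87 m/s.
Time to reach x = 35.1 m: t = x/vₓ = 35.1/36.27 = 0.9678 s.
Vertical velocity there: v_y = v_y0 − g t = 14.87 − 9.81 × 0.9678 = 5.381 m/s.
Speed: √(vₓ² + v_y²) = √(36.27² + 5.381²) = 36.67 m/s.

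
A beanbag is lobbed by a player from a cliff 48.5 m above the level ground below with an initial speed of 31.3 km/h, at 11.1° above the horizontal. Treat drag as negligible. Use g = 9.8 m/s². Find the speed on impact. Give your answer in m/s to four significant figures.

32.03 m/s

Convert: 31.3 km/h = 31.3/3.6 = 8.694 m/s.
vₓ = 8.694 cos 11.1° = 8.532 m/s; v_y0 = 8.694 sin 11.1° = 1.674 m/s.
With up positive and y = 0 at the ground: y(t) = 48.5 + (1.674) t − 4.900 t². Setting y = 0 and taking the positive root: t = [1.674 + √(1.674² + 2·9.80·48.5)] / 9.80 = (1.674 + 30.88) / 9.80 = 3.322 s.
Vertical velocity at impact: v_y = v_y0 − g t = 1.674 − 9.80 × 3.322 = −30.88 m/s.
Speed: |v| = √(vₓ² + v_y²) = √(8.532² + 30.88²) = 32.03 m/s.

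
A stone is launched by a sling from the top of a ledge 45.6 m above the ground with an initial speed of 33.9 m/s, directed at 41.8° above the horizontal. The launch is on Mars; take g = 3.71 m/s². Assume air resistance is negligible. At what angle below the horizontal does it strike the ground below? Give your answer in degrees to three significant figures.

Components: vₓ = 33.90 cos 41.8° = 25.27 m/s, v_y0 = 33.90 sin 41.8° = 22.60 m/s.
Vertical motion (up positive, ground at y = 0): 1.855 t² − (22.60) t − 45.6 = 0, so t = (22.60 + √(22.60² + 2·3.71·45.6)) / 3.71 = (22.60 + 29.14) / 3.71 = 13.94 s.
At impact: v_y = v_y0 − g t = −29.14 m/s; vₓ = 25.27 m/s.
Angle below horizontal: arctan(|v_y|/vₓ) = arctan(29.14/25.27) = 49.06°.

49.1°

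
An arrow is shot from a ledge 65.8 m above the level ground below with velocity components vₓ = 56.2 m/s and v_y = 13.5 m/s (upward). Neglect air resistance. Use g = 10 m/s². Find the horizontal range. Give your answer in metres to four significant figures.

With up positive and y = 0 at the ground: y(t) = 65.8 + (13.50) t − 5.000 t². Setting y = 0 and taking the positive root: t = [13.50 + √(13.50² + 2·10.0·65.8)] / 10.0 = (13.50 + 38.71) / 10.0 = 5.221 s.
Horizontal distance: R = vₓ t = 56.20 × 5.221 = 293.4 m.

293.4 m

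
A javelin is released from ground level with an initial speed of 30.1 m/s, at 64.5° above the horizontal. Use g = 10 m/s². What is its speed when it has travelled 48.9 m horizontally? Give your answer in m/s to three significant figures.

16.7 m/s

Resolve: vₓ = 30.10 cos 64.5° = 12.96 m/s and v_y0 = 30.10 sin 64.5° = 27.17 m/s.
Time to reach x = 48.9 m: t = x/vₓ = 48.9/12.96 = 3.774 s.
Vertical velocity there: v_y = v_y0 − g t = 27.17 − 10.0 × 3.774 = −10.57 m/s.
Speed: √(vₓ² + v_y²) = √(12.96² + 10.57²) = 16.72 m/s.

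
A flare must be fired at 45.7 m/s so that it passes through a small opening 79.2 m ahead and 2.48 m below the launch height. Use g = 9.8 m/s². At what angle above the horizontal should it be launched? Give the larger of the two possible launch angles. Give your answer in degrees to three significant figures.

Trajectory: y = x tanθ − g x² (1 + tan²θ)/(2v₀²). With x = 79.2, y = −2.48, v₀ = 45.7, g = 9.80:
14.72 tan²θ − 79.2 tanθ + (12.24) = 0.
tanθ = [79.2 ± √(79.2² − 4 × 14.72 × (12.24))] / (2 × 14.72) = (79.2 ± 74.51) / 29.43, giving tanθ = 0.1592 or 5.222.
θ = 9.046° or 79.16°; the larger is 79.16°.

79.2°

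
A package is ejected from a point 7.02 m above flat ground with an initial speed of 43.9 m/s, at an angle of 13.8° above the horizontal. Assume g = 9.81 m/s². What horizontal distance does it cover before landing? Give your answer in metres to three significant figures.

Components: vₓ = 43.90 cos 13.8° = 42.63 m/s, v_y0 = 43.90 sin 13.8° = 10.47 m/s.
Vertical motion (up positive, ground at y = 0): 4.905 t² − (10.47) t − 7.02 = 0, so t = (10.47 + √(10.47² + 2·9.81·7.02)) / 9.81 = (10.47 + 15.73) / 9.81 = 2.671 s.
Horizontal distance: R = vₓ t = 42.63 × 2.671 = 113.9 m.

114 m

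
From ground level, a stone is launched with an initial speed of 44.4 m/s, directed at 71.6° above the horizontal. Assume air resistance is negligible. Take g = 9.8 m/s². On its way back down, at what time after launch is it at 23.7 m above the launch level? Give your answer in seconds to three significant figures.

Resolve: vₓ = 44.40 cos 71.6° = 14.01 m/s and v_y0 = 44.40 sin 71.6° = 42.13 m/s.
Set y = v_y0 t − ½ g t² = 23.7: 4.900 t² − 42.13 t + 23.7 = 0.
Quadratic formula: t = (42.13 ± √1310.4) / 9.80 = (42.13 ± 36.20) / 9.80 → t = 0.6051 s or 7.993 s.
The descending-branch root is 7.993 s.

7.99 s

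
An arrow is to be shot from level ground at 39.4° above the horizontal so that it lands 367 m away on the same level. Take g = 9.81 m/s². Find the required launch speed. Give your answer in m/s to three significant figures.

From R = (v₀² / g) sin 2θ: v₀ = √(gR / sin 2θ).
v₀ = √(9.81 × 367 / sin 78.80°) = √(3600 / 0.9810) = √3670.2 = 60.58 m/s.

60.6 m/s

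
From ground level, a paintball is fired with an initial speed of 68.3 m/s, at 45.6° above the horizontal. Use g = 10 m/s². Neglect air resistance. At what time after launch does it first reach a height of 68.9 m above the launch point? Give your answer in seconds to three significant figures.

1.71 s

vₓ = 68.30 cos 45.6° = 47.79 m/s; v_y0 = 68.30 sin 45.6° = 48.80 m/s.
Require v_y0 t − ½ g t² = 68.9, i.e. 5.000 t² − 48.80 t + 68.9 = 0.
Quadratic formula: t = (48.80 ± √1003.3) / 10.0 = (48.80 ± 31.67) / 10.0 → t = 1.712 s or 8.047 s.
The first (ascending) time is 1.712 s.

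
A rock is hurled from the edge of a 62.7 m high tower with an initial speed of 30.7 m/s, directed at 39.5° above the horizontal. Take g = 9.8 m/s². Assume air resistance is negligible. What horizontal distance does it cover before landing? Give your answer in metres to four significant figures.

vₓ = 30.70 cos 39.5° = 23.69 m/s; v_y0 = 30.70 sin 39.5° = 19.53 m/s.
With up positive and y = 0 at the ground: y(t) = 62.7 + (19.53) t − 4.900 t². Setting y = 0 and taking the positive root: t = [19.53 + √(19.53² + 2·9.80·62.7)] / 9.80 = (19.53 + 40.13) / 9.80 = 6.087 s.
Horizontal distance: R = vₓ t = 23.69 × 6.087 = 144.2 m.

144.2 m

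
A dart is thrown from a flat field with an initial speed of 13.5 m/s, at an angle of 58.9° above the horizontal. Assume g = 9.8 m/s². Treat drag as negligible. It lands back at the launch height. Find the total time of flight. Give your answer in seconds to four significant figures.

2.359 s

Resolve: vₓ = 13.50 cos 58.9° = 6.973 m/s and v_y0 = 13.50 sin 58.9° = 11.56 m/s.
Time of flight on level ground: T = 2 v_y0 / g = 2 × 11.56 / 9.80 = 2.359 s.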